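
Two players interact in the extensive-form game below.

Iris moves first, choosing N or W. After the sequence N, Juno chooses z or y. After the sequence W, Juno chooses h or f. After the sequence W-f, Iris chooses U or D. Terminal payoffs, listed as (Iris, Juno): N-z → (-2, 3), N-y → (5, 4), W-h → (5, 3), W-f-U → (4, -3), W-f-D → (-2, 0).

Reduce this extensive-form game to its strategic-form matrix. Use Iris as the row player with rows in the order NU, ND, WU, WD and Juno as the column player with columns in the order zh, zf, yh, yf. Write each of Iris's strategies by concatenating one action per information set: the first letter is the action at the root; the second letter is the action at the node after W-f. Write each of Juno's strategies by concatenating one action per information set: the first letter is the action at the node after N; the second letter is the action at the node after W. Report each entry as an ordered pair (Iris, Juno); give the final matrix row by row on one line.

NU: (-2,3) (-2,3) (5,4) (5,4) | ND: (-2,3) (-2,3) (5,4) (5,4) | WU: (5,3) (4,-3) (5,3) (4,-3) | WD: (5,3) (-2,0) (5,3) (-2,0)

           zh       zf       yh       yf
  NU   (-2,3)   (-2,3)    (5,4)    (5,4)
  ND   (-2,3)   (-2,3)    (5,4)    (5,4)
  WU    (5,3)   (4,-3)    (5,3)   (4,-3)
  WD    (5,3)   (-2,0)    (5,3)   (-2,0)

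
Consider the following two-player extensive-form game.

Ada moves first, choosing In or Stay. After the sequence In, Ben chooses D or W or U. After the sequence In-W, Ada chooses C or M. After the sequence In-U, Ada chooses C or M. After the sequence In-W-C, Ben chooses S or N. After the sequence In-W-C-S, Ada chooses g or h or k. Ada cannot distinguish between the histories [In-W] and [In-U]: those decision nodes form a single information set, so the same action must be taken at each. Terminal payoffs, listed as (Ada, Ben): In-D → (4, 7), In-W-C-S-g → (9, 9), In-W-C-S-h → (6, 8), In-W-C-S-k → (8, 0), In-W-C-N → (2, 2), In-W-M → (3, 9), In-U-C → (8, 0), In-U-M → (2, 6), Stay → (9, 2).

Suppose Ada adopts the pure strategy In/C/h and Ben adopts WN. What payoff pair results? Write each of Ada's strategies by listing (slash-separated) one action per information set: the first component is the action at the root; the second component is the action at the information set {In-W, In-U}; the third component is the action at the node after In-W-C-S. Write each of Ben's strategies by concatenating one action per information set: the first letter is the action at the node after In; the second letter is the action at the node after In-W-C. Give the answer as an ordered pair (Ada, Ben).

(2, 2)

Trace the play path from the root:
  Ada plays In
  Ben plays W at [In]
  Ada plays C at [In-W]
  Ben plays N at [In-W-C]
→ terminal payoff (2, 2).
(Ada's choice at the node after In-W-C-S is never reached on this path, so it doesn't affect the outcome.)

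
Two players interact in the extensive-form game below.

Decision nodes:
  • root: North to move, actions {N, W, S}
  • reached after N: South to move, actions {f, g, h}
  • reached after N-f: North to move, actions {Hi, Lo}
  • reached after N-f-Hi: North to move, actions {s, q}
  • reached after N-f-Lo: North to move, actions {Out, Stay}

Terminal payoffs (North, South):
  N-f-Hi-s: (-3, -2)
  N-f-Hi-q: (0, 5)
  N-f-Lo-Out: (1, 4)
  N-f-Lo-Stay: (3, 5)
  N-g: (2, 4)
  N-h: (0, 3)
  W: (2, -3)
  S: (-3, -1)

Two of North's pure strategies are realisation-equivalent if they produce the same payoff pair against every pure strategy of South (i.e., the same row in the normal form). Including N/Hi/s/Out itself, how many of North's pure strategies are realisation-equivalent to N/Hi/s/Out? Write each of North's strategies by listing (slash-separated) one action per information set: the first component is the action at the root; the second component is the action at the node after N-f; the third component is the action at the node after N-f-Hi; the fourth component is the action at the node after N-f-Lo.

Row for N/Hi/s/Out (columns f, g, h): (-3,-2) (2,4) (0,3).
Under N/Hi/s/Out, North's choice at the node after N-f-Lo can never be reached regardless of what South does, so varying those choices leaves every outcome unchanged.
Holding the reachable choices fixed and varying the unreachable one freely already gives 2 equivalent strategies.
No other strategy reproduces this row, so those 2 are the full class: N/Hi/s/Out, N/Hi/s/Stay.

2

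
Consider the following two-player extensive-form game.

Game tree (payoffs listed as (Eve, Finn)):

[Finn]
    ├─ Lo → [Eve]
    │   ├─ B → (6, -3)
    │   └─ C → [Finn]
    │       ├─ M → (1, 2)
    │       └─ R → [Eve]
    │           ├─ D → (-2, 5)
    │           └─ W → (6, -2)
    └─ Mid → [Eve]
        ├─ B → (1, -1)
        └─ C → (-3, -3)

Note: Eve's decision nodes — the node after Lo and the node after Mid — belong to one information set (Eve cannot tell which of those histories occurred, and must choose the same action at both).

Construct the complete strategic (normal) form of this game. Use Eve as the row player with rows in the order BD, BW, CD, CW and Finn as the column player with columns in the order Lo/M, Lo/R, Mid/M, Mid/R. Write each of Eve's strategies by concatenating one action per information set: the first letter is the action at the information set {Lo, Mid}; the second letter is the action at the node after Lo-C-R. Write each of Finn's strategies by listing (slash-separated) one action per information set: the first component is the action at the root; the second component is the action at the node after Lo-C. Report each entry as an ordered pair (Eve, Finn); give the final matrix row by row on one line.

Row BD: Lo/M→(6,-3), Lo/R→(6,-3), Mid/M→(1,-1), Mid/R→(1,-1)
Row BW: Lo/M→(6,-3), Lo/R→(6,-3), Mid/M→(1,-1), Mid/R→(1,-1)
Row CD: Lo/M→(1,2), Lo/R→(-2,5), Mid/M→(-3,-3), Mid/R→(-3,-3)
Row CW: Lo/M→(1,2), Lo/R→(6,-2), Mid/M→(-3,-3), Mid/R→(-3,-3)

BD: (6,-3) (6,-3) (1,-1) (1,-1) | BW: (6,-3) (6,-3) (1,-1) (1,-1) | CD: (1,2) (-2,5) (-3,-3) (-3,-3) | CW: (1,2) (6,-2) (-3,-3) (-3,-3)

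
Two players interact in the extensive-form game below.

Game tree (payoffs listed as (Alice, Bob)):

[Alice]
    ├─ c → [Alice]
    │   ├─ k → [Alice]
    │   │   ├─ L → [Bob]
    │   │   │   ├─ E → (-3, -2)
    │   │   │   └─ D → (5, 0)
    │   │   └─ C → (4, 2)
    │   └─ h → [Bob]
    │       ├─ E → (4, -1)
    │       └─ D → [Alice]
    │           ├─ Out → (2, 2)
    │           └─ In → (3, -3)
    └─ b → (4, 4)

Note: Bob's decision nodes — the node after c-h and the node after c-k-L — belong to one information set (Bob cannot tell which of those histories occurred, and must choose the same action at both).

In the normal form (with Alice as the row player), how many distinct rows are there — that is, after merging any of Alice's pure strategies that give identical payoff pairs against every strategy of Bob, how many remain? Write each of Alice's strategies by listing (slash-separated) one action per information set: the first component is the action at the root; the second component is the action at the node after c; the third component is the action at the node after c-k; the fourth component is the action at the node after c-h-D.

Alice has 16 pure strategies: c/k/L/Out, c/k/L/In, c/k/C/Out, c/k/C/In, c/h/L/Out, c/h/L/In, c/h/C/Out, c/h/C/In, b/k/L/Out, b/k/L/In, b/k/C/Out, b/k/C/In, b/h/L/Out, b/h/L/In, b/h/C/Out, b/h/C/In. Columns: E, D.
{c/k/L/Out, c/k/L/In} → row (-3,-2) (5,0)
{c/k/C/Out, c/k/C/In} → row (4,2) (4,2)
{c/h/L/Out, c/h/C/Out} → row (4,-1) (2,2)
{c/h/L/In, c/h/C/In} → row (4,-1) (3,-3)
{b/k/L/Out, b/k/L/In, b/k/C/Out, b/k/C/In, b/h/L/Out, b/h/L/In, b/h/C/Out, b/h/C/In} → row (4,4) (4,4)
That's 5 distinct rows out of 16 strategies.

5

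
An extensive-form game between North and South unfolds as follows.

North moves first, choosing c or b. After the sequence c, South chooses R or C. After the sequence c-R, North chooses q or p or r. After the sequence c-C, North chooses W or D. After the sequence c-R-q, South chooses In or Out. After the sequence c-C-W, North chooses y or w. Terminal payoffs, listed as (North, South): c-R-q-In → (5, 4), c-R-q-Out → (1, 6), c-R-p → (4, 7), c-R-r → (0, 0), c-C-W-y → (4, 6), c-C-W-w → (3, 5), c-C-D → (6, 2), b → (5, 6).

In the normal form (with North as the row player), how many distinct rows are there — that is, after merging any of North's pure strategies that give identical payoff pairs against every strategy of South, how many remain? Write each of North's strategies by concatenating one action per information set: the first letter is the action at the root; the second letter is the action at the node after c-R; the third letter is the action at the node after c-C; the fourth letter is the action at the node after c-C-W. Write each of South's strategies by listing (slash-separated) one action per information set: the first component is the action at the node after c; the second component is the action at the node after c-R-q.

North has 24 pure strategies: cqWy, cqWw, cqDy, cqDw, cpWy, cpWw, cpDy, cpDw, crWy, crWw, crDy, crDw, bqWy, bqWw, bqDy, bqDw, bpWy, bpWw, bpDy, bpDw, brWy, brWw, brDy, brDw. Columns: R/In, R/Out, C/In, C/Out.
{cqWy} → row (5,4) (1,6) (4,6) (4,6)
{cqWw} → row (5,4) (1,6) (3,5) (3,5)
{cqDy, cqDw} → row (5,4) (1,6) (6,2) (6,2)
{cpWy} → row (4,7) (4,7) (4,6) (4,6)
{cpWw} → row (4,7) (4,7) (3,5) (3,5)
{cpDy, cpDw} → row (4,7) (4,7) (6,2) (6,2)
{crWy} → row (0,0) (0,0) (4,6) (4,6)
{crWw} → row (0,0) (0,0) (3,5) (3,5)
{crDy, crDw} → row (0,0) (0,0) (6,2) (6,2)
{bqWy, bqWw, bqDy, bqDw, bpWy, bpWw, bpDy, bpDw, brWy, brWw, brDy, brDw} → row (5,6) (5,6) (5,6) (5,6)
That's 10 distinct rows out of 24 strategies.

10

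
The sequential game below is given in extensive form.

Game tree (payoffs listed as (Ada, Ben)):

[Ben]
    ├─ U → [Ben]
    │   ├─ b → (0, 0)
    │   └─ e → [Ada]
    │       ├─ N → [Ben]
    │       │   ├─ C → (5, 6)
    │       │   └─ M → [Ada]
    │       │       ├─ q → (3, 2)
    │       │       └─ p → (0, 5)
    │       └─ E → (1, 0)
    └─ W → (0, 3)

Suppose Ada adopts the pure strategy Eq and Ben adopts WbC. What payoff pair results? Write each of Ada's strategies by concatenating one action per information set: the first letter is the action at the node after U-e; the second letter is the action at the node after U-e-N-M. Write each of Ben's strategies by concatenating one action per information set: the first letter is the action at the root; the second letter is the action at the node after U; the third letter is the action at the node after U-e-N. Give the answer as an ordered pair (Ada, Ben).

Trace the play path from the root:
  Ben plays W
→ terminal payoff (0, 3).
(Ada's choice at the node after U-e is never reached on this path, so it doesn't affect the outcome.)

(0, 3)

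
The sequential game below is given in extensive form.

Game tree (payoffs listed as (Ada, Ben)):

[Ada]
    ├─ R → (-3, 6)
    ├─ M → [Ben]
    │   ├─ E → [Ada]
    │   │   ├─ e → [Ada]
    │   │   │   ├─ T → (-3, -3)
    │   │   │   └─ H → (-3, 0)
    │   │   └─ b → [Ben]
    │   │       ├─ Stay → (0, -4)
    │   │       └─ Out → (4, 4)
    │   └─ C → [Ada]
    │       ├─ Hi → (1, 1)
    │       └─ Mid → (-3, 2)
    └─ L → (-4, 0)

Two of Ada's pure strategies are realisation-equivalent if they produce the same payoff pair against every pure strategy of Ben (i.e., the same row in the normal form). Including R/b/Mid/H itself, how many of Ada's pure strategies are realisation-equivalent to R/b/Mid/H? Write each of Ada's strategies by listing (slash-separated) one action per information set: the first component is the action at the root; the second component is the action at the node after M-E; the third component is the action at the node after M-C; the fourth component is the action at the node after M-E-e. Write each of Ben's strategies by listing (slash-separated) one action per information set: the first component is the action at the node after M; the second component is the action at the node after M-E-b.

8

Row for R/b/Mid/H (columns E/Stay, E/Out, C/Stay, C/Out): (-3,6) (-3,6) (-3,6) (-3,6).
Under R/b/Mid/H, Ada's choice at the node after M-E and at the node after M-C and at the node after M-E-e can never be reached regardless of what Ben does, so varying those choices leaves every outcome unchanged.
Holding the reachable choices fixed and varying the unreachable ones freely already gives 2 × 2 × 2 = 8 equivalent strategies.
No other strategy reproduces this row, so those 8 are the full class: R/e/Hi/T, R/e/Hi/H, R/e/Mid/T, R/e/Mid/H, R/b/Hi/T, R/b/Hi/H, R/b/Mid/T, R/b/Mid/H.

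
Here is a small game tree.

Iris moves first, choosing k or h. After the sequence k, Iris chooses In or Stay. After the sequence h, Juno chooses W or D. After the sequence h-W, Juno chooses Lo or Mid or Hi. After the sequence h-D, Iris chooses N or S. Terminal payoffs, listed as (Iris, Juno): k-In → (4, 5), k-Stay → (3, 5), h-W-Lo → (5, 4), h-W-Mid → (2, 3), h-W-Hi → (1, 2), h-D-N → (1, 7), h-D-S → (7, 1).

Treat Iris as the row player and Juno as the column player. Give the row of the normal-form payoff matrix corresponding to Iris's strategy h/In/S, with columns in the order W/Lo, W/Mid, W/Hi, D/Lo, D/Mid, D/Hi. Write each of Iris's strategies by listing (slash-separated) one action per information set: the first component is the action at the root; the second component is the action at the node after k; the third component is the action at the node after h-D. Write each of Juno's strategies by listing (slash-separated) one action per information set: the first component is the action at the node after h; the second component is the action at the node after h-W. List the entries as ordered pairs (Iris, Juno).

(5,4) (2,3) (1,2) (7,1) (7,1) (7,1)

vs W/Lo: Iris plays h → Juno plays W at [h] → Juno plays Lo at [h-W] → (5, 4)
vs W/Mid: Iris plays h → Juno plays W at [h] → Juno plays Mid at [h-W] → (2, 3)
vs W/Hi: Iris plays h → Juno plays W at [h] → Juno plays Hi at [h-W] → (1, 2)
vs D/Lo: Iris plays h → Juno plays D at [h] → Iris plays S at [h-D] → (7, 1)
vs D/Mid: Iris plays h → Juno plays D at [h] → Iris plays S at [h-D] → (7, 1)
vs D/Hi: Iris plays h → Juno plays D at [h] → Iris plays S at [h-D] → (7, 1)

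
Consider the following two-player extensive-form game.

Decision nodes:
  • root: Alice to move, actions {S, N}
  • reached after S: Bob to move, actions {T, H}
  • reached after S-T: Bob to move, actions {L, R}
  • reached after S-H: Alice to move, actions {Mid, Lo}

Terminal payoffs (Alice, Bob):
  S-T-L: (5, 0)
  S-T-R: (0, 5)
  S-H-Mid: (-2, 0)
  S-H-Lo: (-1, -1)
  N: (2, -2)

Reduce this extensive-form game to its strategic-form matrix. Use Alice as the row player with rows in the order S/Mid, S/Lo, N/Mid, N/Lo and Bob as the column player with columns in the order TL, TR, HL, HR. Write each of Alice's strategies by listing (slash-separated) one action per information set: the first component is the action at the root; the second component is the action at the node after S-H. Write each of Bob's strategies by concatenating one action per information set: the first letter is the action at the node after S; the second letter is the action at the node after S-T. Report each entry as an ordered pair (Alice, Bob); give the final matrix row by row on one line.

Row S/Mid: TL→(5,0), TR→(0,5), HL→(-2,0), HR→(-2,0)
Row S/Lo: TL→(5,0), TR→(0,5), HL→(-1,-1), HR→(-1,-1)
Row N/Mid: TL→(2,-2), TR→(2,-2), HL→(2,-2), HR→(2,-2)
Row N/Lo: TL→(2,-2), TR→(2,-2), HL→(2,-2), HR→(2,-2)

S/Mid: (5,0) (0,5) (-2,0) (-2,0) | S/Lo: (5,0) (0,5) (-1,-1) (-1,-1) | N/Mid: (2,-2) (2,-2) (2,-2) (2,-2) | N/Lo: (2,-2) (2,-2) (2,-2) (2,-2)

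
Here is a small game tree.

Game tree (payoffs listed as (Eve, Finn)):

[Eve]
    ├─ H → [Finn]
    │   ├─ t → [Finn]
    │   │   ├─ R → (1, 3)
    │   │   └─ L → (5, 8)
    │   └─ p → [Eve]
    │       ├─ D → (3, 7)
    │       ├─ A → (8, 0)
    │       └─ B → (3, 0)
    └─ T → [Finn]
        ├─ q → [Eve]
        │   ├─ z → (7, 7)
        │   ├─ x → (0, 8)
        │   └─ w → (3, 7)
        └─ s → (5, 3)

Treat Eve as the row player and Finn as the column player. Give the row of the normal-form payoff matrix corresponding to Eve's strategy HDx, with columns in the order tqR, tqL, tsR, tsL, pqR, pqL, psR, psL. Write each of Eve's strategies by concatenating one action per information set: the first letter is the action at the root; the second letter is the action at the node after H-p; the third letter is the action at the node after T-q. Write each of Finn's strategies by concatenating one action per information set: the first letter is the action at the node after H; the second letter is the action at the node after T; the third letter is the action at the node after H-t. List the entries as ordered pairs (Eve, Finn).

vs tqR: Eve plays H → Finn plays t at [H] → Finn plays R at [H-t] → (1, 3)
vs tqL: Eve plays H → Finn plays t at [H] → Finn plays L at [H-t] → (5, 8)
vs tsR: Eve plays H → Finn plays t at [H] → Finn plays R at [H-t] → (1, 3)
vs tsL: Eve plays H → Finn plays t at [H] → Finn plays L at [H-t] → (5, 8)
vs pqR: Eve plays H → Finn plays p at [H] → Eve plays D at [H-p] → (3, 7)
vs pqL: Eve plays H → Finn plays p at [H] → Eve plays D at [H-p] → (3, 7)
vs psR: Eve plays H → Finn plays p at [H] → Eve plays D at [H-p] → (3, 7)
vs psL: Eve plays H → Finn plays p at [H] → Eve plays D at [H-p] → (3, 7)

(1,3) (5,8) (1,3) (5,8) (3,7) (3,7) (3,7) (3,7)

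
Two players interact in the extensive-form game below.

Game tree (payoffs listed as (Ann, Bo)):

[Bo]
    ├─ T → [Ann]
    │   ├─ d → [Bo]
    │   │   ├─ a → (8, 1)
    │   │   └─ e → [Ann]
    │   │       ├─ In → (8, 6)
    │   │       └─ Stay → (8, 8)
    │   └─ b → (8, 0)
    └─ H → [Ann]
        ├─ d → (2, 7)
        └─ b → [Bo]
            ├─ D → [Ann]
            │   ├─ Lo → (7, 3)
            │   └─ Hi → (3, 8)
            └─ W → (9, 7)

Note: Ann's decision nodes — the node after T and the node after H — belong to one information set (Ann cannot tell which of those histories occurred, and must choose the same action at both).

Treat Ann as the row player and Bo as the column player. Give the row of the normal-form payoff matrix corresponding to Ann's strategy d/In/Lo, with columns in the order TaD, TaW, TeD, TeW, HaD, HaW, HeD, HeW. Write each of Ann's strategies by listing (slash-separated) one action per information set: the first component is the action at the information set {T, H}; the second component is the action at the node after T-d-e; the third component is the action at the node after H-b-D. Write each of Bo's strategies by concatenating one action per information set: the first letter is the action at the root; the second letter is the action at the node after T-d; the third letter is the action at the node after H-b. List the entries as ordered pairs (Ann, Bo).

(8,1) (8,1) (8,6) (8,6) (2,7) (2,7) (2,7) (2,7)

vs TaD: Bo plays T → Ann plays d at [T] → Bo plays a at [T-d] → (8, 1)
vs TaW: Bo plays T → Ann plays d at [T] → Bo plays a at [T-d] → (8, 1)
vs TeD: Bo plays T → Ann plays d at [T] → Bo plays e at [T-d] → Ann plays In at [T-d-e] → (8, 6)
vs TeW: Bo plays T → Ann plays d at [T] → Bo plays e at [T-d] → Ann plays In at [T-d-e] → (8, 6)
vs HaD: Bo plays H → Ann plays d at [H] → (2, 7)
vs HaW: Bo plays H → Ann plays d at [H] → (2, 7)
vs HeD: Bo plays H → Ann plays d at [H] → (2, 7)
vs HeW: Bo plays H → Ann plays d at [H] → (2, 7)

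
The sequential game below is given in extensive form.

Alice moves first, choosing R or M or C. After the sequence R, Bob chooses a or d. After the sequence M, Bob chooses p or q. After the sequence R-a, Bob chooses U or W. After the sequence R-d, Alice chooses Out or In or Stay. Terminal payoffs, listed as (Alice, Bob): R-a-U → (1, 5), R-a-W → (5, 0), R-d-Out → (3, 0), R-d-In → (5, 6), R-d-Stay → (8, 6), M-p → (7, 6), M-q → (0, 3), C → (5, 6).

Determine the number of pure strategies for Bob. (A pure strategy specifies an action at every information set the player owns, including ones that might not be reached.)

Bob owns the node after R with actions {a, d} — two choices.
Bob owns the node after M with actions {p, q} — two choices.
Bob owns the node after R-a with actions {U, W} — two choices.
A pure strategy fixes one action at each information set independently, so the count is the product 2 × 2 × 2 = 8.
(For reference, Alice has 9 pure strategies, giving a 8×9 normal-form matrix.)

8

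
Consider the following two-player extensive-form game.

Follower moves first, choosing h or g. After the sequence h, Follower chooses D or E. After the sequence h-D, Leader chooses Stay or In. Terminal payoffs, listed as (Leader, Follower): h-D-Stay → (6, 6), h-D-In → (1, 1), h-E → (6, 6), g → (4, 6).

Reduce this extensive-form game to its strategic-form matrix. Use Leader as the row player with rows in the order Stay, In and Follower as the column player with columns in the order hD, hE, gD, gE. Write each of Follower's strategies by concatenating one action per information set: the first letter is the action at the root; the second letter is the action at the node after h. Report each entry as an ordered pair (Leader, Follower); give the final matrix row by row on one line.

           hD       hE       gD       gE
Stay    (6,6)    (6,6)    (4,6)    (4,6)
  In    (1,1)    (6,6)    (4,6)    (4,6)

Stay: (6,6) (6,6) (4,6) (4,6) | In: (1,1) (6,6) (4,6) (4,6)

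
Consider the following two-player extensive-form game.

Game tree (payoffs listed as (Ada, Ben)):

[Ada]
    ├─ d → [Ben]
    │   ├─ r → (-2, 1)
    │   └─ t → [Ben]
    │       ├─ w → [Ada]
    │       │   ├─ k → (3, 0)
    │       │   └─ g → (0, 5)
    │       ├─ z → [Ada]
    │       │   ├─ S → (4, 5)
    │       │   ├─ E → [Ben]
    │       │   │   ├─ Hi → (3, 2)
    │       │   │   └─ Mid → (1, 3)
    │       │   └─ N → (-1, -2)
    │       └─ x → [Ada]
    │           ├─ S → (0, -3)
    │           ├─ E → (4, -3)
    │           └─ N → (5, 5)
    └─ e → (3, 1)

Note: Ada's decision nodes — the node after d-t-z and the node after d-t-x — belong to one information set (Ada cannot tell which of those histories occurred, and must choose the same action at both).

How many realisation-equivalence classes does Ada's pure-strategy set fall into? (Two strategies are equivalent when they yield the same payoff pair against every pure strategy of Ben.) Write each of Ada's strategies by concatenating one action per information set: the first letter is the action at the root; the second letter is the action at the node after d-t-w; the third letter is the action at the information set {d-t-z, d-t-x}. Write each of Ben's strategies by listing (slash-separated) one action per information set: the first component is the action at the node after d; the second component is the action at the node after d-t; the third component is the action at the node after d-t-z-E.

Ada has 12 pure strategies: dkS, dkE, dkN, dgS, dgE, dgN, ekS, ekE, ekN, egS, egE, egN. Columns: r/w/Hi, r/w/Mid, r/z/Hi, r/z/Mid, r/x/Hi, r/x/Mid, t/w/Hi, t/w/Mid, t/z/Hi, t/z/Mid, t/x/Hi, t/x/Mid.
{dkS} → row (-2,1) (-2,1) (-2,1) (-2,1) (-2,1) (-2,1) (3,0) (3,0) (4,5) (4,5) (0,-3) (0,-3)
{dkE} → row (-2,1) (-2,1) (-2,1) (-2,1) (-2,1) (-2,1) (3,0) (3,0) (3,2) (1,3) (4,-3) (4,-3)
{dkN} → row (-2,1) (-2,1) (-2,1) (-2,1) (-2,1) (-2,1) (3,0) (3,0) (-1,-2) (-1,-2) (5,5) (5,5)
{dgS} → row (-2,1) (-2,1) (-2,1) (-2,1) (-2,1) (-2,1) (0,5) (0,5) (4,5) (4,5) (0,-3) (0,-3)
{dgE} → row (-2,1) (-2,1) (-2,1) (-2,1) (-2,1) (-2,1) (0,5) (0,5) (3,2) (1,3) (4,-3) (4,-3)
{dgN} → row (-2,1) (-2,1) (-2,1) (-2,1) (-2,1) (-2,1) (0,5) (0,5) (-1,-2) (-1,-2) (5,5) (5,5)
{ekS, ekE, ekN, egS, egE, egN} → row (3,1) (3,1) (3,1) (3,1) (3,1) (3,1) (3,1) (3,1) (3,1) (3,1) (3,1) (3,1)
That's 7 distinct rows out of 12 strategies.

7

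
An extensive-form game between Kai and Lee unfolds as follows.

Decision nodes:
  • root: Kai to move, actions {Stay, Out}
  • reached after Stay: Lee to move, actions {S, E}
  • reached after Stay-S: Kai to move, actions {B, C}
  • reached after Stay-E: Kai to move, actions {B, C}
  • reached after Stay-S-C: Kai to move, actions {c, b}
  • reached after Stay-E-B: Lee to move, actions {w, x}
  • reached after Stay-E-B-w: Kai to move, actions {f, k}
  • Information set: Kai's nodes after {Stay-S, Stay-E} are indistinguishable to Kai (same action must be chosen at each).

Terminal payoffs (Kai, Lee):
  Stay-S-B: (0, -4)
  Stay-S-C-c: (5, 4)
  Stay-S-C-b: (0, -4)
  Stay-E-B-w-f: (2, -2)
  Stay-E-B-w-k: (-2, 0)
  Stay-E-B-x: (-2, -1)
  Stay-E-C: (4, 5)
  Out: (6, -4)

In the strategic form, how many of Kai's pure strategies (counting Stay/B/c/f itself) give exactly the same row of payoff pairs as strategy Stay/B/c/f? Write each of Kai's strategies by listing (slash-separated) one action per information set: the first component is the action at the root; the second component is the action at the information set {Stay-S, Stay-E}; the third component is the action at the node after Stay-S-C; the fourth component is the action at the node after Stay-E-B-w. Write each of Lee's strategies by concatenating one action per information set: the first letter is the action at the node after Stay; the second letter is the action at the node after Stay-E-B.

2

Row for Stay/B/c/f (columns Sw, Sx, Ew, Ex): (0,-4) (0,-4) (2,-2) (-2,-1).
Under Stay/B/c/f, Kai's choice at the node after Stay-S-C can never be reached regardless of what Lee does, so varying those choices leaves every outcome unchanged.
Holding the reachable choices fixed and varying the unreachable one freely already gives 2 equivalent strategies.
No other strategy reproduces this row, so those 2 are the full class: Stay/B/c/f, Stay/B/b/f.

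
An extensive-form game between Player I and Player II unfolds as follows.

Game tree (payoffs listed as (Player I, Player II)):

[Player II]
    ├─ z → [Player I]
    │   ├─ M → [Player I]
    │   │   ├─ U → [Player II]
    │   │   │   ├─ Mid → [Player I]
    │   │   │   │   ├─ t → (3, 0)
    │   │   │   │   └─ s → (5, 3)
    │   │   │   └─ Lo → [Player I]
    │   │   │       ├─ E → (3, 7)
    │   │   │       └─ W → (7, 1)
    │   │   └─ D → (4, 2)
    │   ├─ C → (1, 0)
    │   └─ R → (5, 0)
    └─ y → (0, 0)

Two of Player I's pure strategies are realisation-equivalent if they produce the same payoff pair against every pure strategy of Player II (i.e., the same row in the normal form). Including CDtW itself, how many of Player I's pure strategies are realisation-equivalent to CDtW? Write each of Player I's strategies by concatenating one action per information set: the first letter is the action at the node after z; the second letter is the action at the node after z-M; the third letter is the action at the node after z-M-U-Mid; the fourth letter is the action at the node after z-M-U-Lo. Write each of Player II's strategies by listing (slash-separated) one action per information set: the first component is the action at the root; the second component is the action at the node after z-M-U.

8

Row for CDtW (columns z/Mid, z/Lo, y/Mid, y/Lo): (1,0) (1,0) (0,0) (0,0).
Under CDtW, Player I's choice at the node after z-M and at the node after z-M-U-Mid and at the node after z-M-U-Lo can never be reached regardless of what Player II does, so varying those choices leaves every outcome unchanged.
Holding the reachable choices fixed and varying the unreachable ones freely already gives 2 × 2 × 2 = 8 equivalent strategies.
No other strategy reproduces this row, so those 8 are the full class: CUtE, CUtW, CUsE, CUsW, CDtE, CDtW, CDsE, CDsW.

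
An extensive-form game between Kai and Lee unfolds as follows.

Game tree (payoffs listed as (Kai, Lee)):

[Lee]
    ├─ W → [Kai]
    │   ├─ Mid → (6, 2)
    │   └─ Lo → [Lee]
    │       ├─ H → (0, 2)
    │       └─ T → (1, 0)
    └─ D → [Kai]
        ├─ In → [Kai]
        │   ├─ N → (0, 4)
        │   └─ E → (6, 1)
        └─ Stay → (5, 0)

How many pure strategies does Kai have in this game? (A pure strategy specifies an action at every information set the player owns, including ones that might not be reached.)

8

Kai owns the node after W with actions {Mid, Lo} — two choices.
Kai owns the node after D with actions {In, Stay} — two choices.
Kai owns the node after D-In with actions {N, E} — two choices.
A pure strategy fixes one action at each information set independently, so the count is the product 2 × 2 × 2 = 8.
(For reference, Lee has 4 pure strategies, giving a 8×4 normal-form matrix.)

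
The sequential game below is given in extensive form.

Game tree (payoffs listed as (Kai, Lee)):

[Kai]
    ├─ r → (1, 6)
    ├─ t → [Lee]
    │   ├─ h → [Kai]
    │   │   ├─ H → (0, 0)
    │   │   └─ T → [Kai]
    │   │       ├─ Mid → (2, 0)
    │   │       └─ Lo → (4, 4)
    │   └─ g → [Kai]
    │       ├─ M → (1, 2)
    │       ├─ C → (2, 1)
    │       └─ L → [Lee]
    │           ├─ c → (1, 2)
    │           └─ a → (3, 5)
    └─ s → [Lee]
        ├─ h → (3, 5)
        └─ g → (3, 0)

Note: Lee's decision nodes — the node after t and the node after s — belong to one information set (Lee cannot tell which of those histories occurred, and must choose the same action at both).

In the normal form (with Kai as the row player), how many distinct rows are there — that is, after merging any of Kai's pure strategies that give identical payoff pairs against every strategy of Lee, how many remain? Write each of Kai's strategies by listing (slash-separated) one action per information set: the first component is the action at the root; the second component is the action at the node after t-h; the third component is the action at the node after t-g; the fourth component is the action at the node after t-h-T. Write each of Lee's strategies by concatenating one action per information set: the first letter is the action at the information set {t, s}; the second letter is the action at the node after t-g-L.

Kai has 36 pure strategies: r/H/M/Mid, r/H/M/Lo, r/H/C/Mid, r/H/C/Lo, r/H/L/Mid, r/H/L/Lo, r/T/M/Mid, r/T/M/Lo, r/T/C/Mid, r/T/C/Lo, r/T/L/Mid, r/T/L/Lo, t/H/M/Mid, t/H/M/Lo, t/H/C/Mid, t/H/C/Lo, t/H/L/Mid, t/H/L/Lo, t/T/M/Mid, t/T/M/Lo, t/T/C/Mid, t/T/C/Lo, t/T/L/Mid, t/T/L/Lo, s/H/M/Mid, s/H/M/Lo, s/H/C/Mid, s/H/C/Lo, s/H/L/Mid, s/H/L/Lo, s/T/M/Mid, s/T/M/Lo, s/T/C/Mid, s/T/C/Lo, s/T/L/Mid, s/T/L/Lo. Columns: hc, ha, gc, ga.
{r/H/M/Mid, r/H/M/Lo, r/H/C/Mid, r/H/C/Lo, r/H/L/Mid, r/H/L/Lo, r/T/M/Mid, r/T/M/Lo, r/T/C/Mid, r/T/C/Lo, r/T/L/Mid, r/T/L/Lo} → row (1,6) (1,6) (1,6) (1,6)
{t/H/M/Mid, t/H/M/Lo} → row (0,0) (0,0) (1,2) (1,2)
{t/H/C/Mid, t/H/C/Lo} → row (0,0) (0,0) (2,1) (2,1)
{t/H/L/Mid, t/H/L/Lo} → row (0,0) (0,0) (1,2) (3,5)
{t/T/M/Mid} → row (2,0) (2,0) (1,2) (1,2)
{t/T/M/Lo} → row (4,4) (4,4) (1,2) (1,2)
{t/T/C/Mid} → row (2,0) (2,0) (2,1) (2,1)
{t/T/C/Lo} → row (4,4) (4,4) (2,1) (2,1)
{t/T/L/Mid} → row (2,0) (2,0) (1,2) (3,5)
{t/T/L/Lo} → row (4,4) (4,4) (1,2) (3,5)
{s/H/M/Mid, s/H/M/Lo, s/H/C/Mid, s/H/C/Lo, s/H/L/Mid, s/H/L/Lo, s/T/M/Mid, s/T/M/Lo, s/T/C/Mid, s/T/C/Lo, s/T/L/Mid, s/T/L/Lo} → row (3,5) (3,5) (3,0) (3,0)
That's 11 distinct rows out of 36 strategies.

11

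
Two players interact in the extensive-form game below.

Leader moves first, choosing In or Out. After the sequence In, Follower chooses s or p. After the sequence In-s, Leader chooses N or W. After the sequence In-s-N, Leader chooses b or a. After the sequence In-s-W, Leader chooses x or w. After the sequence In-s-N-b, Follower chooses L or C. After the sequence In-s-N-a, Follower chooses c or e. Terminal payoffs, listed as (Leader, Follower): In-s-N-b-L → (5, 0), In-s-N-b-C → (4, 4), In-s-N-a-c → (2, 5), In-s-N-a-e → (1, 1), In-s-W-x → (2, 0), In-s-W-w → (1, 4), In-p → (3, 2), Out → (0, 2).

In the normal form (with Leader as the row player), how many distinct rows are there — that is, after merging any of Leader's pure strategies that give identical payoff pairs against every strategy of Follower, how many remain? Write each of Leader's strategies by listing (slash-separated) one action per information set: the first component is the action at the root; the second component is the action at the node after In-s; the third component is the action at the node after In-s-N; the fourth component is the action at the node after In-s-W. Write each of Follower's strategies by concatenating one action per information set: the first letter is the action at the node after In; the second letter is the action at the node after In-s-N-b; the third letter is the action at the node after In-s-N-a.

Leader has 16 pure strategies: In/N/b/x, In/N/b/w, In/N/a/x, In/N/a/w, In/W/b/x, In/W/b/w, In/W/a/x, In/W/a/w, Out/N/b/x, Out/N/b/w, Out/N/a/x, Out/N/a/w, Out/W/b/x, Out/W/b/w, Out/W/a/x, Out/W/a/w. Columns: sLc, sLe, sCc, sCe, pLc, pLe, pCc, pCe.
{In/N/b/x, In/N/b/w} → row (5,0) (5,0) (4,4) (4,4) (3,2) (3,2) (3,2) (3,2)
{In/N/a/x, In/N/a/w} → row (2,5) (1,1) (2,5) (1,1) (3,2) (3,2) (3,2) (3,2)
{In/W/b/x, In/W/a/x} → row (2,0) (2,0) (2,0) (2,0) (3,2) (3,2) (3,2) (3,2)
{In/W/b/w, In/W/a/w} → row (1,4) (1,4) (1,4) (1,4) (3,2) (3,2) (3,2) (3,2)
{Out/N/b/x, Out/N/b/w, Out/N/a/x, Out/N/a/w, Out/W/b/x, Out/W/b/w, Out/W/a/x, Out/W/a/w} → row (0,2) (0,2) (0,2) (0,2) (0,2) (0,2) (0,2) (0,2)
That's 5 distinct rows out of 16 strategies.

5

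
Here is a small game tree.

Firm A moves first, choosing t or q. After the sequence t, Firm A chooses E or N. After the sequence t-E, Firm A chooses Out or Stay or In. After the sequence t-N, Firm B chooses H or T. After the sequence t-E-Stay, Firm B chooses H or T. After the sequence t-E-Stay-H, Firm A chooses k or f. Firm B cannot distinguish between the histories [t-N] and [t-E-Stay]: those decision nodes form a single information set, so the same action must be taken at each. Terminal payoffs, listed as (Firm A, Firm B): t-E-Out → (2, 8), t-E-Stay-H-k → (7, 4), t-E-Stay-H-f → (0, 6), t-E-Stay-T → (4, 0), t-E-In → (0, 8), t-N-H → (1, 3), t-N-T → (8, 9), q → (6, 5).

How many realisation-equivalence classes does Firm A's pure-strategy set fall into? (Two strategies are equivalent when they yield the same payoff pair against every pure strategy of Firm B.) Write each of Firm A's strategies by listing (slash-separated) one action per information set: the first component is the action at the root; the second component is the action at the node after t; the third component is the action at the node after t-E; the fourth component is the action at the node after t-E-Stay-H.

6

Firm A has 24 pure strategies: t/E/Out/k, t/E/Out/f, t/E/Stay/k, t/E/Stay/f, t/E/In/k, t/E/In/f, t/N/Out/k, t/N/Out/f, t/N/Stay/k, t/N/Stay/f, t/N/In/k, t/N/In/f, q/E/Out/k, q/E/Out/f, q/E/Stay/k, q/E/Stay/f, q/E/In/k, q/E/In/f, q/N/Out/k, q/N/Out/f, q/N/Stay/k, q/N/Stay/f, q/N/In/k, q/N/In/f. Columns: H, T.
{t/E/Out/k, t/E/Out/f} → row (2,8) (2,8)
{t/E/Stay/k} → row (7,4) (4,0)
{t/E/Stay/f} → row (0,6) (4,0)
{t/E/In/k, t/E/In/f} → row (0,8) (0,8)
{t/N/Out/k, t/N/Out/f, t/N/Stay/k, t/N/Stay/f, t/N/In/k, t/N/In/f} → row (1,3) (8,9)
{q/E/Out/k, q/E/Out/f, q/E/Stay/k, q/E/Stay/f, q/E/In/k, q/E/In/f, q/N/Out/k, q/N/Out/f, q/N/Stay/k, q/N/Stay/f, q/N/In/k, q/N/In/f} → row (6,5) (6,5)
That's 6 distinct rows out of 24 strategies.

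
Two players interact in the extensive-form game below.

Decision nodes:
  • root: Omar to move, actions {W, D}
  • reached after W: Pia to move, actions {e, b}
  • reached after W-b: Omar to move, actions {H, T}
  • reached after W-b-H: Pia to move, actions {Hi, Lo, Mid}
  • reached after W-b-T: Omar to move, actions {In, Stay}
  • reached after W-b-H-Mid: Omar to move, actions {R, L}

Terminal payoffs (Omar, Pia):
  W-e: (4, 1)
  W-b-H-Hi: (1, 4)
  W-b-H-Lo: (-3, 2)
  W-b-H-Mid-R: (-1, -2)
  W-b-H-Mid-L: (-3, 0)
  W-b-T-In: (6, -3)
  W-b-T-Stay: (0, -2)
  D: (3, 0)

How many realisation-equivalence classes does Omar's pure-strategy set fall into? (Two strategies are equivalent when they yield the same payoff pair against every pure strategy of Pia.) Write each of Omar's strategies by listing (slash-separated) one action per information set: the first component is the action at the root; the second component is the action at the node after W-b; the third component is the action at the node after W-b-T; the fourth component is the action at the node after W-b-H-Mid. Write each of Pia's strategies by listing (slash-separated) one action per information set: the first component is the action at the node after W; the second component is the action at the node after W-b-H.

5

Omar has 16 pure strategies: W/H/In/R, W/H/In/L, W/H/Stay/R, W/H/Stay/L, W/T/In/R, W/T/In/L, W/T/Stay/R, W/T/Stay/L, D/H/In/R, D/H/In/L, D/H/Stay/R, D/H/Stay/L, D/T/In/R, D/T/In/L, D/T/Stay/R, D/T/Stay/L. Columns: e/Hi, e/Lo, e/Mid, b/Hi, b/Lo, b/Mid.
{W/H/In/R, W/H/Stay/R} → row (4,1) (4,1) (4,1) (1,4) (-3,2) (-1,-2)
{W/H/In/L, W/H/Stay/L} → row (4,1) (4,1) (4,1) (1,4) (-3,2) (-3,0)
{W/T/In/R, W/T/In/L} → row (4,1) (4,1) (4,1) (6,-3) (6,-3) (6,-3)
{W/T/Stay/R, W/T/Stay/L} → row (4,1) (4,1) (4,1) (0,-2) (0,-2) (0,-2)
{D/H/In/R, D/H/In/L, D/H/Stay/R, D/H/Stay/L, D/T/In/R, D/T/In/L, D/T/Stay/R, D/T/Stay/L} → row (3,0) (3,0) (3,0) (3,0) (3,0) (3,0)
That's 5 distinct rows out of 16 strategies.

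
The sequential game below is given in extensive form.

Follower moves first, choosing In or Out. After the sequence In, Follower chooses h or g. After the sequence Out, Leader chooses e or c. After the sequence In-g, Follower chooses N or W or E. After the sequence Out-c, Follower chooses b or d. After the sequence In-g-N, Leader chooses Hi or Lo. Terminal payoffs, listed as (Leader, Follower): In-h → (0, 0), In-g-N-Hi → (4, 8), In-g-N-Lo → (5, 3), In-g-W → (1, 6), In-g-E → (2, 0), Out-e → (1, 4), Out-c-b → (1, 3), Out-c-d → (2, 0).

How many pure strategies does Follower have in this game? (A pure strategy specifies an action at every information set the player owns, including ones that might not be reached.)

Follower owns the root with actions {In, Out} — two choices.
Follower owns the node after In with actions {h, g} — two choices.
Follower owns the node after In-g with actions {N, W, E} — three choices.
Follower owns the node after Out-c with actions {b, d} — two choices.
A pure strategy fixes one action at each information set independently, so the count is the product 2 × 2 × 3 × 2 = 24.

24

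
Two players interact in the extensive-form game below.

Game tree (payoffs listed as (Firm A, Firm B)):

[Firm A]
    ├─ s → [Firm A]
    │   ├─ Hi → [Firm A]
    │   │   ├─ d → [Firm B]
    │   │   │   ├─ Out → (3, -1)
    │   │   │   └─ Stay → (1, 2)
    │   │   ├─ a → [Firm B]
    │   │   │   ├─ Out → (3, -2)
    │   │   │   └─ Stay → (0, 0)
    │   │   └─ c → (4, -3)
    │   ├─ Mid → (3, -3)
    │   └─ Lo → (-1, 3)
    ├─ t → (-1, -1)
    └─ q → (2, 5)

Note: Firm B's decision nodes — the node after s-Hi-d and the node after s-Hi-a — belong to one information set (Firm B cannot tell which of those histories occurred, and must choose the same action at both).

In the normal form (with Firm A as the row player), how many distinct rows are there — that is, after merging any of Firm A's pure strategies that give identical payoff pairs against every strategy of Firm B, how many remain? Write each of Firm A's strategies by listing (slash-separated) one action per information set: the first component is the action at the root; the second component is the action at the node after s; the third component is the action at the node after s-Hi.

Firm A has 27 pure strategies: s/Hi/d, s/Hi/a, s/Hi/c, s/Mid/d, s/Mid/a, s/Mid/c, s/Lo/d, s/Lo/a, s/Lo/c, t/Hi/d, t/Hi/a, t/Hi/c, t/Mid/d, t/Mid/a, t/Mid/c, t/Lo/d, t/Lo/a, t/Lo/c, q/Hi/d, q/Hi/a, q/Hi/c, q/Mid/d, q/Mid/a, q/Mid/c, q/Lo/d, q/Lo/a, q/Lo/c. Columns: Out, Stay.
{s/Hi/d} → row (3,-1) (1,2)
{s/Hi/a} → row (3,-2) (0,0)
{s/Hi/c} → row (4,-3) (4,-3)
{s/Mid/d, s/Mid/a, s/Mid/c} → row (3,-3) (3,-3)
{s/Lo/d, s/Lo/a, s/Lo/c} → row (-1,3) (-1,3)
{t/Hi/d, t/Hi/a, t/Hi/c, t/Mid/d, t/Mid/a, t/Mid/c, t/Lo/d, t/Lo/a, t/Lo/c} → row (-1,-1) (-1,-1)
{q/Hi/d, q/Hi/a, q/Hi/c, q/Mid/d, q/Mid/a, q/Mid/c, q/Lo/d, q/Lo/a, q/Lo/c} → row (2,5) (2,5)
That's 7 distinct rows out of 27 strategies.

7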